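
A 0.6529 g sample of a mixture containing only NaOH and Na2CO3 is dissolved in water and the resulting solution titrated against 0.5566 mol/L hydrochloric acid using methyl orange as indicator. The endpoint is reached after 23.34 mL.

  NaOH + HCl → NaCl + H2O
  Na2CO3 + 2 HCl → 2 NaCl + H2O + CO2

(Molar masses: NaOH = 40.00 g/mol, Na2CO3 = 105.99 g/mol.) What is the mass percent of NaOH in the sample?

16.76 %

n(HCl) = 0.02334 × 0.5566 = 0.01299 mol
Let x = n(NaOH), y = n(Na2CO3).
Titrant: 1x + 2y = 0.01299;  mass: 40.00x + 105.99y = 0.6529
Solving, x = 2.736 × 10^-3 mol, y = 5.127 × 10^-3 mol
mass of NaOH = 2.736 × 10^-3 × 40.00 = 0.1095 g
% NaOH = 0.1095 / 0.6529 × 100 = 16.76 %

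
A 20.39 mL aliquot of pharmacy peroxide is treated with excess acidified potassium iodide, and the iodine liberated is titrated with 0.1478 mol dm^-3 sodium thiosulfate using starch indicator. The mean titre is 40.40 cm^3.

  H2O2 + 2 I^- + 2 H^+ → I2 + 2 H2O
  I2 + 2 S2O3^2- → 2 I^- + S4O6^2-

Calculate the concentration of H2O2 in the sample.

n(S2O3^2-) = 0.04040 × 0.1478 = 5.971 × 10^-3 mol
n(I2) = n(S2O3^2-)/2 = 2.986 × 10^-3 mol
n(H2O2) in the aliquot = 2.986 × 10^-3 mol (1:1 ratio)
[H2O2] = 2.986 × 10^-3 / 0.02039 = 0.1464 mol/L

0.1464 mol/L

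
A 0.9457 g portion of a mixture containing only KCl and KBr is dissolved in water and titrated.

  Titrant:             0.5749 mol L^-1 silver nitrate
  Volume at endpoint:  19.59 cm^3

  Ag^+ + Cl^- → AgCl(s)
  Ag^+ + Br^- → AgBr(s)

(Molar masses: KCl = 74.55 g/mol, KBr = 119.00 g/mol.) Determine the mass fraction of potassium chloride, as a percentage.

69.97 %

n(AgNO3) = 0.01959 × 0.5749 = 0.01126 mol
Let x = n(KCl), y = n(KBr).
Titrant: 1x + 1y = 0.01126;  mass: 74.55x + 119.00y = 0.9457
Solving, x = 8.875 × 10^-3 mol, y = 2.387 × 10^-3 mol
mass of KCl = 8.875 × 10^-3 × 74.55 = 0.6617 g
% KCl = 0.6617 / 0.9457 × 100 = 69.97 %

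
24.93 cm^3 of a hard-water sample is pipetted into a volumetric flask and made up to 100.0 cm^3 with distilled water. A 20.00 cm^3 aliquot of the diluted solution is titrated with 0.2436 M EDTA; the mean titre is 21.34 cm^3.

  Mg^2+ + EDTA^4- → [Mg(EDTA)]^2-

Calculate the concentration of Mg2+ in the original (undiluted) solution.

1.043 M

n(EDTA) = 0.02134 × 0.2436 = 5.198 × 10^-3 mol
n(Mg2+) in the aliquot = 5.198 × 10^-3 mol (1:1 ratio)
[Mg2+]_dilute = 5.198 × 10^-3 / 0.02000 = 0.2599 mol/L
Dilution factor = 100.0 / 24.93 = 4.011
[Mg2+]_stock = 0.2599 × 4.011 = 1.043 mol/L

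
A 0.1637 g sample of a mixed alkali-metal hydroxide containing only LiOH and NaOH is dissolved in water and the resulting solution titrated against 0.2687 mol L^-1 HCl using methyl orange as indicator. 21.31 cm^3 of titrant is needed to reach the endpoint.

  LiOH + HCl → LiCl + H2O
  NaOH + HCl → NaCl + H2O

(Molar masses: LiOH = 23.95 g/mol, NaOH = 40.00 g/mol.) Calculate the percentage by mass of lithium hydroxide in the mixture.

n(HCl) = 0.02131 × 0.2687 = 5.726 × 10^-3 mol
Let x = n(LiOH), y = n(NaOH).
Titrant: 1x + 1y = 5.726 × 10^-3;  mass: 23.95x + 40.00y = 0.1637
Solving, x = 4.071 × 10^-3 mol, y = 1.655 × 10^-3 mol
mass of LiOH = 4.071 × 10^-3 × 23.95 = 0.09750 g
% LiOH = 0.09750 / 0.1637 × 100 = 59.56 %

59.56 %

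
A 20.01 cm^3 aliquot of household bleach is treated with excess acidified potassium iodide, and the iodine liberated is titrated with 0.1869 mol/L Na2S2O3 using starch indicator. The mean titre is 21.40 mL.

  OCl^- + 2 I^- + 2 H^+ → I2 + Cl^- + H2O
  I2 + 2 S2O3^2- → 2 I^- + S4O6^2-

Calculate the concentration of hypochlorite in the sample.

0.09994 mol/L

n(S2O3^2-) = 0.02140 × 0.1869 = 4.000 × 10^-3 mol
n(I2) = n(S2O3^2-)/2 = 2.000 × 10^-3 mol
n(OCl^-) in the aliquot = 2.000 × 10^-3 mol (1:1 ratio)
[OCl^-] = 2.000 × 10^-3 / 0.02001 = 0.09994 mol/L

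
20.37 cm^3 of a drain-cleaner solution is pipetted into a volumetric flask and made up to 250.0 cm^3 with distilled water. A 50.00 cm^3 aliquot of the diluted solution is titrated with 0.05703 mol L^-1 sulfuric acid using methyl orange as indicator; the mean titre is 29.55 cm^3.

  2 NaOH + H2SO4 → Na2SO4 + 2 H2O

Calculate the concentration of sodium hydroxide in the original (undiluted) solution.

n(H2SO4) = 0.02955 × 0.05703 = 1.685 × 10^-3 mol
From the 2:1 ratio, n(NaOH) in the aliquot = 2/1 × 1.685 × 10^-3 = 3.370 × 10^-3 mol
[NaOH]_dilute = 3.370 × 10^-3 / 0.05000 = 0.06741 mol/L
Dilution factor = 250.0 / 20.37 = 12.27
[NaOH]_stock = 0.06741 × 12.27 = 0.8273 mol/L

0.8273 mol/L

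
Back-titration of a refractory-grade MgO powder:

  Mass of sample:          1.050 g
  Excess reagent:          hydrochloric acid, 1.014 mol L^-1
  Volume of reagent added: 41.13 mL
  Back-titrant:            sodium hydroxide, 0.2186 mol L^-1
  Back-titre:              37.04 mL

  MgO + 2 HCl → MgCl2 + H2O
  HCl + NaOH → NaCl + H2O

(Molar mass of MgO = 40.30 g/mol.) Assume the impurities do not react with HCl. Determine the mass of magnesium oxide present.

0.6772 g

n(HCl) added = 0.04113 × 1.014 = 0.04171 mol
n(NaOH) used in back-titration = 0.03704 × 0.2186 = 8.097 × 10^-3 mol
n(HCl) left over = 8.097 × 10^-3 mol (1:1 ratio)
n(HCl) consumed by analyte = 0.04171 − 8.097 × 10^-3 = 0.03361 mol
From the 1:2 ratio, n(MgO) = 1/2 × 0.03361 = 0.01680 mol
mass of MgO = 0.01680 × 40.30 = 0.6772 g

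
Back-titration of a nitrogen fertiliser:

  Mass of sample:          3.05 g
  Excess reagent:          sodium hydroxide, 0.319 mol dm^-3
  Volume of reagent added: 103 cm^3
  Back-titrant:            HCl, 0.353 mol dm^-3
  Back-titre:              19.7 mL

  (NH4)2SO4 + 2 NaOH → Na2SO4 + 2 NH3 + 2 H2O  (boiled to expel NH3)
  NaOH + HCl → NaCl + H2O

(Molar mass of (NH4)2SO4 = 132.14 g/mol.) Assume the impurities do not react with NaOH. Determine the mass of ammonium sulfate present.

n(NaOH) added = 0.103 × 0.319 = 0.0329 mol
n(HCl) used in back-titration = 0.0197 × 0.353 = 6.95 × 10^-3 mol
n(NaOH) left over = 6.95 × 10^-3 mol (1:1 ratio)
n(NaOH) consumed by analyte = 0.0329 − 6.95 × 10^-3 = 0.0259 mol
From the 1:2 ratio, n((NH4)2SO4) = 1/2 × 0.0259 = 0.0130 mol
mass of (NH4)2SO4 = 0.0130 × 132.14 = 1.71 g

1.71 g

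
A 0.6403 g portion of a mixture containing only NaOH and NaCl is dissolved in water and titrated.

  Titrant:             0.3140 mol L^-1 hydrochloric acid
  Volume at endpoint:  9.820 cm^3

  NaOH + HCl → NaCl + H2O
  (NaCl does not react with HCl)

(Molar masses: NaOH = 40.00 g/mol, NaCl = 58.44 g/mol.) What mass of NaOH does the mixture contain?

n(HCl) = 0.009820 × 0.3140 = 3.083 × 10^-3 mol
Let x = n(NaOH), y = n(NaCl).
Titrant: 1x = 3.083 × 10^-3;  mass: 40.00x + 58.44y = 0.6403
Solving, x = 3.083 × 10^-3 mol, y = 8.846 × 10^-3 mol
mass of NaOH = 3.083 × 10^-3 × 40.00 = 0.1233 g

0.1233 g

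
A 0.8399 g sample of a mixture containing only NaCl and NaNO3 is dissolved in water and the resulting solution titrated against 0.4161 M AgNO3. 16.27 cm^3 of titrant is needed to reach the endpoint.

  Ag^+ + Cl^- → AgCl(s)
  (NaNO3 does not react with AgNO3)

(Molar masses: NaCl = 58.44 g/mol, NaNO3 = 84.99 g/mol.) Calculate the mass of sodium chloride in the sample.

0.3956 g

n(AgNO3) = 0.01627 × 0.4161 = 6.770 × 10^-3 mol
Let x = n(NaCl), y = n(NaNO3).
Titrant: 1x = 6.770 × 10^-3;  mass: 58.44x + 84.99y = 0.8399
Solving, x = 6.770 × 10^-3 mol, y = 5.227 × 10^-3 mol
mass of NaCl = 6.770 × 10^-3 × 58.44 = 0.3956 g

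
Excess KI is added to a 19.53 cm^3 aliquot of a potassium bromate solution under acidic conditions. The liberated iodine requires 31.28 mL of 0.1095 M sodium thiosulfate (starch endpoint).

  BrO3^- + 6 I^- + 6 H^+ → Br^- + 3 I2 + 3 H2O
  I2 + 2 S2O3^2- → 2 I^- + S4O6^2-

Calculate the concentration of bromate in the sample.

n(S2O3^2-) = 0.03128 × 0.1095 = 3.425 × 10^-3 mol
n(I2) = n(S2O3^2-)/2 = 1.713 × 10^-3 mol
From the 1:3 ratio, n(BrO3^-) in the aliquot = 1/3 × 1.713 × 10^-3 = 5.709 × 10^-4 mol
[BrO3^-] = 5.709 × 10^-4 / 0.01953 = 0.02923 mol/L

0.02923 M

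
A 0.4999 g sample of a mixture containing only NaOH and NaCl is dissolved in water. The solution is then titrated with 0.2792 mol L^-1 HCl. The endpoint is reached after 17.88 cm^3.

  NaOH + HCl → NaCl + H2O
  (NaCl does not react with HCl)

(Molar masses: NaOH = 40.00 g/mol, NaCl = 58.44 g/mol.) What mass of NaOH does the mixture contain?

0.1997 g

n(HCl) = 0.01788 × 0.2792 = 4.992 × 10^-3 mol
Let x = n(NaOH), y = n(NaCl).
Titrant: 1x = 4.992 × 10^-3;  mass: 40.00x + 58.44y = 0.4999
Solving, x = 4.992 × 10^-3 mol, y = 5.137 × 10^-3 mol
mass of NaOH = 4.992 × 10^-3 × 40.00 = 0.1997 g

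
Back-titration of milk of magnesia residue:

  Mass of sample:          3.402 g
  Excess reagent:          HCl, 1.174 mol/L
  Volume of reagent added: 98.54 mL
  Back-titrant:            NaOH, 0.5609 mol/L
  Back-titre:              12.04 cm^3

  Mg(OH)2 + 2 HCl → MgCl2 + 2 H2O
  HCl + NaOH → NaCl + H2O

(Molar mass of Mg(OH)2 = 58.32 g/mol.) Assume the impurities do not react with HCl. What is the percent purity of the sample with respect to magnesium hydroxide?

93.37 %

n(HCl) added = 0.09854 × 1.174 = 0.1157 mol
n(NaOH) used in back-titration = 0.01204 × 0.5609 = 6.753 × 10^-3 mol
n(HCl) left over = 6.753 × 10^-3 mol (1:1 ratio)
n(HCl) consumed by analyte = 0.1157 − 6.753 × 10^-3 = 0.1089 mol
From the 1:2 ratio, n(Mg(OH)2) = 1/2 × 0.1089 = 0.05447 mol
mass of Mg(OH)2 = 0.05447 × 58.32 = 3.176 g
% Mg(OH)2 = 3.176 / 3.402 × 100 = 93.37 %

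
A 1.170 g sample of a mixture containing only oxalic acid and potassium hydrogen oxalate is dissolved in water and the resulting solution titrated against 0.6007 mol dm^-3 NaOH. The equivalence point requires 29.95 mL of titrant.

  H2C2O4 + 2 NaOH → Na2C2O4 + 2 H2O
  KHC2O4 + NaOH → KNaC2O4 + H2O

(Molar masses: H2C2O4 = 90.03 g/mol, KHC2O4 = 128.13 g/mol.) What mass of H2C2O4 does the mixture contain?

n(NaOH) = 0.02995 × 0.6007 = 0.01799 mol
Let x = n(H2C2O4), y = n(KHC2O4).
Titrant: 2x + 1y = 0.01799;  mass: 90.03x + 128.13y = 1.170
Solving, x = 6.829 × 10^-3 mol, y = 4.333 × 10^-3 mol
mass of H2C2O4 = 6.829 × 10^-3 × 90.03 = 0.6148 g

0.6148 g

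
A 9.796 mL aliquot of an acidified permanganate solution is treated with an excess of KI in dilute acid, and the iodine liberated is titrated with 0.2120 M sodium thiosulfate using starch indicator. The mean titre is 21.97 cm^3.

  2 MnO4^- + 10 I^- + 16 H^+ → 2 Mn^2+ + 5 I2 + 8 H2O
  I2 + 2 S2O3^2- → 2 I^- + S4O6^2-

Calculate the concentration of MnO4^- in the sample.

n(S2O3^2-) = 0.02197 × 0.2120 = 4.658 × 10^-3 mol
n(I2) = n(S2O3^2-)/2 = 2.329 × 10^-3 mol
From the 2:5 ratio, n(MnO4^-) in the aliquot = 2/5 × 2.329 × 10^-3 = 9.315 × 10^-4 mol
[MnO4^-] = 9.315 × 10^-4 / 0.009796 = 0.09509 mol/L

0.09509 M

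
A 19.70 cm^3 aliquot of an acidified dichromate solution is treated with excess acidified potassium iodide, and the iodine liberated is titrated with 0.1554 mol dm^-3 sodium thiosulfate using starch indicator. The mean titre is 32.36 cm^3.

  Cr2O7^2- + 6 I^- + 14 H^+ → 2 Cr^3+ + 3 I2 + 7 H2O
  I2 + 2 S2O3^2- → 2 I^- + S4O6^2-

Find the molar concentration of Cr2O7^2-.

0.04254 mol/L

n(S2O3^2-) = 0.03236 × 0.1554 = 5.029 × 10^-3 mol
n(I2) = n(S2O3^2-)/2 = 2.514 × 10^-3 mol
From the 1:3 ratio, n(Cr2O7^2-) in the aliquot = 1/3 × 2.514 × 10^-3 = 8.381 × 10^-4 mol
[Cr2O7^2-] = 8.381 × 10^-4 / 0.01970 = 0.04254 mol/L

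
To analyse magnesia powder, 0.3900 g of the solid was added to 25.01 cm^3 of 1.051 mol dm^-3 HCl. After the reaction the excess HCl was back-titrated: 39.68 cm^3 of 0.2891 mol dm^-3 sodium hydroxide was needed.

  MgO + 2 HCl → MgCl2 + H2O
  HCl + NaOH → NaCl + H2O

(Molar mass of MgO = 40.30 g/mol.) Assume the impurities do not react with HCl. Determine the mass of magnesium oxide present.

0.2985 g

n(HCl) added = 0.02501 × 1.051 = 0.02629 mol
n(NaOH) used in back-titration = 0.03968 × 0.2891 = 0.01147 mol
n(HCl) left over = 0.01147 mol (1:1 ratio)
n(HCl) consumed by analyte = 0.02629 − 0.01147 = 0.01481 mol
From the 1:2 ratio, n(MgO) = 1/2 × 0.01481 = 7.407 × 10^-3 mol
mass of MgO = 7.407 × 10^-3 × 40.30 = 0.2985 g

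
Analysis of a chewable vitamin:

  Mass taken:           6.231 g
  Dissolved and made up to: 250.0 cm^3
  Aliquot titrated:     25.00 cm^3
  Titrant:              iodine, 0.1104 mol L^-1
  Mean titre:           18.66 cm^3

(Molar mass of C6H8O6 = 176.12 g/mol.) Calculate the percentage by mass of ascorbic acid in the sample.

C6H8O6 + I2 → C6H6O6 + 2 HI
n(I2) per titration = 0.01866 × 0.1104 = 2.060 × 10^-3 mol
n(C6H8O6) in each aliquot = 2.060 × 10^-3 mol (1:1 ratio)
n(C6H8O6) in the whole flask = 2.060 × 10^-3 × 250.0/25.00 = 0.02060 mol
mass of C6H8O6 = 0.02060 × 176.12 = 3.628 g
% C6H8O6 = 3.628 / 6.231 × 100 = 58.23 %

58.23 %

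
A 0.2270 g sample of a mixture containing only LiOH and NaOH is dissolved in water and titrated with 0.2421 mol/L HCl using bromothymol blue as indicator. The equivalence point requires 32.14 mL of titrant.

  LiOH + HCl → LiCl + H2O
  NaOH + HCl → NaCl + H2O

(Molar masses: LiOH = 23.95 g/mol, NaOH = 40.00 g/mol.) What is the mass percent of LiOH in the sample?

55.38 %

n(HCl) = 0.03214 × 0.2421 = 7.781 × 10^-3 mol
Let x = n(LiOH), y = n(NaOH).
Titrant: 1x + 1y = 7.781 × 10^-3;  mass: 23.95x + 40.00y = 0.2270
Solving, x = 5.249 × 10^-3 mol, y = 2.532 × 10^-3 mol
mass of LiOH = 5.249 × 10^-3 × 23.95 = 0.1257 g
% LiOH = 0.1257 / 0.2270 × 100 = 55.38 %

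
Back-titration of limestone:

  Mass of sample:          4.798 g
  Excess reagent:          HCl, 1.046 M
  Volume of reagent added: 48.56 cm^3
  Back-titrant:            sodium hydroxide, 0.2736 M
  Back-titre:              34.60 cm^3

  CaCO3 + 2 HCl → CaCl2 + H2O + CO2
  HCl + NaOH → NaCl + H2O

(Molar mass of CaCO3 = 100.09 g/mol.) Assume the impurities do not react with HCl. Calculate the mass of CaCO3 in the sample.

n(HCl) added = 0.04856 × 1.046 = 0.05079 mol
n(NaOH) used in back-titration = 0.03460 × 0.2736 = 9.467 × 10^-3 mol
n(HCl) left over = 9.467 × 10^-3 mol (1:1 ratio)
n(HCl) consumed by analyte = 0.05079 − 9.467 × 10^-3 = 0.04133 mol
From the 1:2 ratio, n(CaCO3) = 1/2 × 0.04133 = 0.02066 mol
mass of CaCO3 = 0.02066 × 100.09 = 2.068 g

2.068 g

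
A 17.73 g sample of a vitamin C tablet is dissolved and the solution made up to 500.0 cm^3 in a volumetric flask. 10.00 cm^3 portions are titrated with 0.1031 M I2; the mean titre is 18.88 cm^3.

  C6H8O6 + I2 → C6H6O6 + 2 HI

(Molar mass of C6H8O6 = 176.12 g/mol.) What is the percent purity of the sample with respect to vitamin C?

n(I2) per titration = 0.01888 × 0.1031 = 1.947 × 10^-3 mol
n(C6H8O6) in each aliquot = 1.947 × 10^-3 mol (1:1 ratio)
n(C6H8O6) in the whole flask = 1.947 × 10^-3 × 500.0/10.00 = 0.09733 mol
mass of C6H8O6 = 0.09733 × 176.12 = 17.14 g
% C6H8O6 = 17.14 / 17.73 × 100 = 96.68 %

96.68 %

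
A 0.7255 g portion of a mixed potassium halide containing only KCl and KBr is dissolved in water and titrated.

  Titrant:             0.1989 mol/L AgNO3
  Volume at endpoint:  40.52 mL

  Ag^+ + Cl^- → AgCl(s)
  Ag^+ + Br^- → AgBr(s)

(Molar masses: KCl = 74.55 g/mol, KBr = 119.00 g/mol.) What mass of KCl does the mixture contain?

0.3917 g

n(AgNO3) = 0.04052 × 0.1989 = 8.059 × 10^-3 mol
Let x = n(KCl), y = n(KBr).
Titrant: 1x + 1y = 8.059 × 10^-3;  mass: 74.55x + 119.00y = 0.7255
Solving, x = 5.255 × 10^-3 mol, y = 2.805 × 10^-3 mol
mass of KCl = 5.255 × 10^-3 × 74.55 = 0.3917 g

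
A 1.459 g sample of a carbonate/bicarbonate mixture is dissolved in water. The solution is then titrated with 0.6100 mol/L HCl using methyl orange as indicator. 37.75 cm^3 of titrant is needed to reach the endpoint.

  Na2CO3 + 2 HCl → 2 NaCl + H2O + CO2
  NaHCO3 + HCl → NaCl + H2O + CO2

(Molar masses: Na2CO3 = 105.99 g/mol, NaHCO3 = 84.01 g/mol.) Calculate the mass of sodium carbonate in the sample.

0.8126 g

n(HCl) = 0.03775 × 0.6100 = 0.02303 mol
Let x = n(Na2CO3), y = n(NaHCO3).
Titrant: 2x + 1y = 0.02303;  mass: 105.99x + 84.01y = 1.459
Solving, x = 7.666 × 10^-3 mol, y = 7.695 × 10^-3 mol
mass of Na2CO3 = 7.666 × 10^-3 × 105.99 = 0.8126 g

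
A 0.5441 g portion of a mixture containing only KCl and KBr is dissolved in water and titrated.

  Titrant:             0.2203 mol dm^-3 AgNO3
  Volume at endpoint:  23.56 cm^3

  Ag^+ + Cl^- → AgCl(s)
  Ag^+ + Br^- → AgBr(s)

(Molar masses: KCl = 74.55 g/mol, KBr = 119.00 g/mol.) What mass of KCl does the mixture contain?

n(AgNO3) = 0.02356 × 0.2203 = 5.190 × 10^-3 mol
Let x = n(KCl), y = n(KBr).
Titrant: 1x + 1y = 5.190 × 10^-3;  mass: 74.55x + 119.00y = 0.5441
Solving, x = 1.654 × 10^-3 mol, y = 3.536 × 10^-3 mol
mass of KCl = 1.654 × 10^-3 × 74.55 = 0.1233 g

0.1233 g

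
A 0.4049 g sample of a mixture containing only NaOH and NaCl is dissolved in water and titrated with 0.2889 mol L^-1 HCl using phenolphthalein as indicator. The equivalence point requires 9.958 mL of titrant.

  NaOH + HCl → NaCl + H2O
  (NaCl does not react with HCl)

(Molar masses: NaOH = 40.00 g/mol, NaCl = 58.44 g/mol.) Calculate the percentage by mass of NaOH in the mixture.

n(HCl) = 0.009958 × 0.2889 = 2.877 × 10^-3 mol
Let x = n(NaOH), y = n(NaCl).
Titrant: 1x = 2.877 × 10^-3;  mass: 40.00x + 58.44y = 0.4049
Solving, x = 2.877 × 10^-3 mol, y = 4.959 × 10^-3 mol
mass of NaOH = 2.877 × 10^-3 × 40.00 = 0.1151 g
% NaOH = 0.1151 / 0.4049 × 100 = 28.42 %

28.42 %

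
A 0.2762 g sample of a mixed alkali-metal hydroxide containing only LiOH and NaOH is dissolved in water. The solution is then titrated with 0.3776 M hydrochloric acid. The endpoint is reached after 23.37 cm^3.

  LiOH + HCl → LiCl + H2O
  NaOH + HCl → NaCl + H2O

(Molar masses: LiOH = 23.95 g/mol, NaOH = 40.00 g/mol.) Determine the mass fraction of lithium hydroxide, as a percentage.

n(HCl) = 0.02337 × 0.3776 = 8.825 × 10^-3 mol
Let x = n(LiOH), y = n(NaOH).
Titrant: 1x + 1y = 8.825 × 10^-3;  mass: 23.95x + 40.00y = 0.2762
Solving, x = 4.784 × 10^-3 mol, y = 4.041 × 10^-3 mol
mass of LiOH = 4.784 × 10^-3 × 23.95 = 0.1146 g
% LiOH = 0.1146 / 0.2762 × 100 = 41.48 %

41.48 %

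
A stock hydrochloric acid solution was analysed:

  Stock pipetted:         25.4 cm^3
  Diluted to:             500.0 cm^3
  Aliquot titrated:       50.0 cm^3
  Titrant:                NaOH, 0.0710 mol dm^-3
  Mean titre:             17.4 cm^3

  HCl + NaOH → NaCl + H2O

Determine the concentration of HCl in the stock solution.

0.486 mol/L

n(NaOH) = 0.0174 × 0.0710 = 1.24 × 10^-3 mol
n(HCl) in the aliquot = 1.24 × 10^-3 mol (1:1 ratio)
[HCl]_dilute = 1.24 × 10^-3 / 0.0500 = 0.0247 mol/L
Dilution factor = 500.0 / 25.4 = 19.69
[HCl]_stock = 0.0247 × 19.69 = 0.486 mol/L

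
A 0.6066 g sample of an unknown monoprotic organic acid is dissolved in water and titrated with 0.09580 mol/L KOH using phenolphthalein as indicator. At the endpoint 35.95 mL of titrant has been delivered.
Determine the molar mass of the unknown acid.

n(KOH) = 0.03595 L × 0.09580 mol/L = 3.444 × 10^-3 mol
n(HA) = 3.444 × 10^-3 mol (1:1 ratio)
M = m / n = 0.6066 g / 3.444 × 10^-3 mol = 176.1 g/mol

176.1 g/mol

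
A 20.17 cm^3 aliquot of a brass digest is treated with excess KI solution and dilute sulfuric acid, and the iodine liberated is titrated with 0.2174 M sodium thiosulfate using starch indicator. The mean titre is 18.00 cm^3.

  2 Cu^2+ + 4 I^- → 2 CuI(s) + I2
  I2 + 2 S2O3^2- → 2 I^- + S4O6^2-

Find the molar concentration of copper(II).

n(S2O3^2-) = 0.01800 × 0.2174 = 3.913 × 10^-3 mol
n(I2) = n(S2O3^2-)/2 = 1.957 × 10^-3 mol
From the 2:1 ratio, n(Cu2+) in the aliquot = 2/1 × 1.957 × 10^-3 = 3.913 × 10^-3 mol
[Cu2+] = 3.913 × 10^-3 / 0.02017 = 0.1940 mol/L

0.1940 M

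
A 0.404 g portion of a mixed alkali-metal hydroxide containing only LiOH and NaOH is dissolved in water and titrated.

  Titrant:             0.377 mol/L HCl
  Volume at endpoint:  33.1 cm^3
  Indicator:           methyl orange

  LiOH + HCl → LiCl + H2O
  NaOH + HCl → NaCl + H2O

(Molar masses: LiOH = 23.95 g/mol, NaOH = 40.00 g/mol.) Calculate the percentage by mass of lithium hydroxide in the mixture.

35.1 %

n(HCl) = 0.0331 × 0.377 = 0.0125 mol
Let x = n(LiOH), y = n(NaOH).
Titrant: 1x + 1y = 0.0125;  mass: 23.95x + 40.00y = 0.404
Solving, x = 5.93 × 10^-3 mol, y = 6.55 × 10^-3 mol
mass of LiOH = 5.93 × 10^-3 × 23.95 = 0.142 g
% LiOH = 0.142 / 0.404 × 100 = 35.1 %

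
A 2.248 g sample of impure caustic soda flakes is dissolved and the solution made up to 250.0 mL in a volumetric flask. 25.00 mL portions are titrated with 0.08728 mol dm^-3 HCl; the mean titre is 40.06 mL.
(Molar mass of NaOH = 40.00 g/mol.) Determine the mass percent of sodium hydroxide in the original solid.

62.21 %

NaOH + HCl → NaCl + H2O
n(HCl) per titration = 0.04006 × 0.08728 = 3.496 × 10^-3 mol
n(NaOH) in each aliquot = 3.496 × 10^-3 mol (1:1 ratio)
n(NaOH) in the whole flask = 3.496 × 10^-3 × 250.0/25.00 = 0.03496 mol
mass of NaOH = 0.03496 × 40.00 = 1.399 g
% NaOH = 1.399 / 2.248 × 100 = 62.21 %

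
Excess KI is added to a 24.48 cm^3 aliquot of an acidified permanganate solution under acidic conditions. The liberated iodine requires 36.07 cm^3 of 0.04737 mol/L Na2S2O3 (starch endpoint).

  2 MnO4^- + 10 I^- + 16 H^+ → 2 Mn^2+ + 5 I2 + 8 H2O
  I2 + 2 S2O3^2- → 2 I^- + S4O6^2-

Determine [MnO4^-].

0.01396 mol/L

n(S2O3^2-) = 0.03607 × 0.04737 = 1.709 × 10^-3 mol
n(I2) = n(S2O3^2-)/2 = 8.543 × 10^-4 mol
From the 2:5 ratio, n(MnO4^-) in the aliquot = 2/5 × 8.543 × 10^-4 = 3.417 × 10^-4 mol
[MnO4^-] = 3.417 × 10^-4 / 0.02448 = 0.01396 mol/L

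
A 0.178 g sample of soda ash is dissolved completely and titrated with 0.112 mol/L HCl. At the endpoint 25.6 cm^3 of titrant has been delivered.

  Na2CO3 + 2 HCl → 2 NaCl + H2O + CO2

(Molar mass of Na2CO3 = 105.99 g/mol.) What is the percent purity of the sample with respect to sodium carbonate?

n(HCl) = 0.0256 L × 0.112 mol/L = 2.87 × 10^-3 mol
From the 1:2 ratio, n(Na2CO3) = 1/2 × 2.87 × 10^-3 = 1.43 × 10^-3 mol
mass of Na2CO3 = 1.43 × 10^-3 × 105.99 g/mol = 0.152 g
% Na2CO3 = 0.152 / 0.178 × 100 = 85.4 %

85.4 %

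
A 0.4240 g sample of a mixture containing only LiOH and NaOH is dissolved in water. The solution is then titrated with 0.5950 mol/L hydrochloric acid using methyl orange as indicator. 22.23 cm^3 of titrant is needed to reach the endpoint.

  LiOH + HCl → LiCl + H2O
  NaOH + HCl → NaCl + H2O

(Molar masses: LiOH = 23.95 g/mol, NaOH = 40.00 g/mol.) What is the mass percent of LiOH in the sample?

36.98 %

n(HCl) = 0.02223 × 0.5950 = 0.01323 mol
Let x = n(LiOH), y = n(NaOH).
Titrant: 1x + 1y = 0.01323;  mass: 23.95x + 40.00y = 0.4240
Solving, x = 6.547 × 10^-3 mol, y = 6.680 × 10^-3 mol
mass of LiOH = 6.547 × 10^-3 × 23.95 = 0.1568 g
% LiOH = 0.1568 / 0.4240 × 100 = 36.98 %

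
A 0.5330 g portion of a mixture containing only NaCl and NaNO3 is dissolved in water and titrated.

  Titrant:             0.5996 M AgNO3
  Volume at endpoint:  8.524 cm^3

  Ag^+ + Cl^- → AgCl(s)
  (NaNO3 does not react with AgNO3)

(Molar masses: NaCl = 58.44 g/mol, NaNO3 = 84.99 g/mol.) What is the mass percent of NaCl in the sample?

56.04 %

n(AgNO3) = 0.008524 × 0.5996 = 5.111 × 10^-3 mol
Let x = n(NaCl), y = n(NaNO3).
Titrant: 1x = 5.111 × 10^-3;  mass: 58.44x + 84.99y = 0.5330
Solving, x = 5.111 × 10^-3 mol, y = 2.757 × 10^-3 mol
mass of NaCl = 5.111 × 10^-3 × 58.44 = 0.2987 g
% NaCl = 0.2987 / 0.5330 × 100 = 56.04 %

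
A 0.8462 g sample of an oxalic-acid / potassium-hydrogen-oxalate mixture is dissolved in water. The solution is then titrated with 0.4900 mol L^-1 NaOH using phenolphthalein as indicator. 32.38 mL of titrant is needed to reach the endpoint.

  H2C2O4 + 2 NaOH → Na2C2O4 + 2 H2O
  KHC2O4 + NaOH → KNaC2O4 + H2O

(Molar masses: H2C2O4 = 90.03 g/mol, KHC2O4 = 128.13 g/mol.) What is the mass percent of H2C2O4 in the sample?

75.96 %

n(NaOH) = 0.03238 × 0.4900 = 0.01587 mol
Let x = n(H2C2O4), y = n(KHC2O4).
Titrant: 2x + 1y = 0.01587;  mass: 90.03x + 128.13y = 0.8462
Solving, x = 7.139 × 10^-3 mol, y = 1.588 × 10^-3 mol
mass of H2C2O4 = 7.139 × 10^-3 × 90.03 = 0.6427 g
% H2C2O4 = 0.6427 / 0.8462 × 100 = 75.96 %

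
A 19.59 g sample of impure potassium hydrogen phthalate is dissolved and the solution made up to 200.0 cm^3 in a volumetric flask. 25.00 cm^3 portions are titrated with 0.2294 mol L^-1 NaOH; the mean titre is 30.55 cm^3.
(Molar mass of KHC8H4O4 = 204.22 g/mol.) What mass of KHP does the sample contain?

KHC8H4O4 + NaOH → KNaC8H4O4 + H2O
n(NaOH) per titration = 0.03055 × 0.2294 = 7.008 × 10^-3 mol
n(KHC8H4O4) in each aliquot = 7.008 × 10^-3 mol (1:1 ratio)
n(KHC8H4O4) in the whole flask = 7.008 × 10^-3 × 200.0/25.00 = 0.05607 mol
mass of KHC8H4O4 = 0.05607 × 204.22 = 11.45 g

11.45 g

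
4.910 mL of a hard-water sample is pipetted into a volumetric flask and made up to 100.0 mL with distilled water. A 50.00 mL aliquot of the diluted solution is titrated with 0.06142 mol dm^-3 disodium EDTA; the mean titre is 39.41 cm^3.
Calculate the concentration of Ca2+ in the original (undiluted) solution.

0.9860 mol/L

Ca^2+ + EDTA^4- → [Ca(EDTA)]^2-
n(EDTA) = 0.03941 × 0.06142 = 2.421 × 10^-3 mol
n(Ca2+) in the aliquot = 2.421 × 10^-3 mol (1:1 ratio)
[Ca2+]_dilute = 2.421 × 10^-3 / 0.05000 = 0.04841 mol/L
Dilution factor = 100.0 / 4.910 = 20.37
[Ca2+]_stock = 0.04841 × 20.37 = 0.9860 mol/L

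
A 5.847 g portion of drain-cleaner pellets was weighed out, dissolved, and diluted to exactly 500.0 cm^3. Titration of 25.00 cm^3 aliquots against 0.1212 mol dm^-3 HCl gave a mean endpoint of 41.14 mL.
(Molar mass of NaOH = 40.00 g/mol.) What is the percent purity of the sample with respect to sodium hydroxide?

68.22 %

NaOH + HCl → NaCl + H2O
n(HCl) per titration = 0.04114 × 0.1212 = 4.986 × 10^-3 mol
n(NaOH) in each aliquot = 4.986 × 10^-3 mol (1:1 ratio)
n(NaOH) in the whole flask = 4.986 × 10^-3 × 500.0/25.00 = 0.09972 mol
mass of NaOH = 0.09972 × 40.00 = 3.989 g
% NaOH = 3.989 / 5.847 × 100 = 68.22 %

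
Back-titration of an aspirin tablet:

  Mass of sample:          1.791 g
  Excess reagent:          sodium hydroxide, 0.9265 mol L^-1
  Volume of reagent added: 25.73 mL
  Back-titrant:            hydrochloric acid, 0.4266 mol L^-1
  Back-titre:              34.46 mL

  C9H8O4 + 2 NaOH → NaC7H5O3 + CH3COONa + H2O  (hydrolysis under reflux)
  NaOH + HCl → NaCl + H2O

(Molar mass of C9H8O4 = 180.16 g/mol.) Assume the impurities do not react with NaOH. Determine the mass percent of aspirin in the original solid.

n(NaOH) added = 0.02573 × 0.9265 = 0.02384 mol
n(HCl) used in back-titration = 0.03446 × 0.4266 = 0.01470 mol
n(NaOH) left over = 0.01470 mol (1:1 ratio)
n(NaOH) consumed by analyte = 0.02384 − 0.01470 = 9.138 × 10^-3 mol
From the 1:2 ratio, n(C9H8O4) = 1/2 × 9.138 × 10^-3 = 4.569 × 10^-3 mol
mass of C9H8O4 = 4.569 × 10^-3 × 180.16 = 0.8232 g
% C9H8O4 = 0.8232 / 1.791 × 100 = 45.96 %

45.96 %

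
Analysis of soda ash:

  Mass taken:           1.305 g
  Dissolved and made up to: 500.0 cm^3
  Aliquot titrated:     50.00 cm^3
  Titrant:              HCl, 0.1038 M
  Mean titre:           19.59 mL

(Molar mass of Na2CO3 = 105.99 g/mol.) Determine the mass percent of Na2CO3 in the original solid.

82.58 %

Na2CO3 + 2 HCl → 2 NaCl + H2O + CO2
n(HCl) per titration = 0.01959 × 0.1038 = 2.033 × 10^-3 mol
From the 1:2 ratio, n(Na2CO3) in each aliquot = 1/2 × 2.033 × 10^-3 = 1.017 × 10^-3 mol
n(Na2CO3) in the whole flask = 1.017 × 10^-3 × 500.0/50.00 = 0.01017 mol
mass of Na2CO3 = 0.01017 × 105.99 = 1.078 g
% Na2CO3 = 1.078 / 1.305 × 100 = 82.58 %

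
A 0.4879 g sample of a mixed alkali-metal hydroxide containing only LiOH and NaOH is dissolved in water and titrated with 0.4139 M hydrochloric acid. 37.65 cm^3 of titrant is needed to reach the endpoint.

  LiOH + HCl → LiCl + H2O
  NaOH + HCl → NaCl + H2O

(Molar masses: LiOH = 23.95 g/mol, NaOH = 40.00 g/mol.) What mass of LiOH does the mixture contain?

n(HCl) = 0.03765 × 0.4139 = 0.01558 mol
Let x = n(LiOH), y = n(NaOH).
Titrant: 1x + 1y = 0.01558;  mass: 23.95x + 40.00y = 0.4879
Solving, x = 8.438 × 10^-3 mol, y = 7.145 × 10^-3 mol
mass of LiOH = 8.438 × 10^-3 × 23.95 = 0.2021 g

0.2021 g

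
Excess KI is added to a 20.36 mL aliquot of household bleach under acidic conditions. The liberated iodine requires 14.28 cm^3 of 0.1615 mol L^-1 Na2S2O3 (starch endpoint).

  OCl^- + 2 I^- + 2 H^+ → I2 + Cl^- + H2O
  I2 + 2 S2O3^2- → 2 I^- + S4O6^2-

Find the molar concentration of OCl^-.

0.05664 mol/L

n(S2O3^2-) = 0.01428 × 0.1615 = 2.306 × 10^-3 mol
n(I2) = n(S2O3^2-)/2 = 1.153 × 10^-3 mol
n(OCl^-) in the aliquot = 1.153 × 10^-3 mol (1:1 ratio)
[OCl^-] = 1.153 × 10^-3 / 0.02036 = 0.05664 mol/L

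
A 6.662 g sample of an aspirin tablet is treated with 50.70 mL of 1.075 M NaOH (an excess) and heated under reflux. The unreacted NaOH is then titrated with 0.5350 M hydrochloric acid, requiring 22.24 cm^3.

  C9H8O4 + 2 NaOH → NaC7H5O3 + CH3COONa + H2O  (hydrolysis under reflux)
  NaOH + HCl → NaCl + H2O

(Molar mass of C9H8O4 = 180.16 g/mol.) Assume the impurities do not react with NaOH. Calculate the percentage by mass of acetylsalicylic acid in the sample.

57.61 %

n(NaOH) added = 0.05070 × 1.075 = 0.05450 mol
n(HCl) used in back-titration = 0.02224 × 0.5350 = 0.01190 mol
n(NaOH) left over = 0.01190 mol (1:1 ratio)
n(NaOH) consumed by analyte = 0.05450 − 0.01190 = 0.04260 mol
From the 1:2 ratio, n(C9H8O4) = 1/2 × 0.04260 = 0.02130 mol
mass of C9H8O4 = 0.02130 × 180.16 = 3.838 g
% C9H8O4 = 3.838 / 6.662 × 100 = 57.61 %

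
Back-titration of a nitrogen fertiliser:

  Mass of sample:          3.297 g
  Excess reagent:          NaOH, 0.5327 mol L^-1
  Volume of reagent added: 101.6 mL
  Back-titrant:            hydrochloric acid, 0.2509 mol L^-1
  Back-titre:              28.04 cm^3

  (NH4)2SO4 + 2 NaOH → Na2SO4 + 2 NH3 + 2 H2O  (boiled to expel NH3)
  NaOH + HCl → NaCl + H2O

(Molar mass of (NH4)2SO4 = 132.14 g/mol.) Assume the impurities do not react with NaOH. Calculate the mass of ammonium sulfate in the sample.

3.111 g

n(NaOH) added = 0.1016 × 0.5327 = 0.05412 mol
n(HCl) used in back-titration = 0.02804 × 0.2509 = 7.035 × 10^-3 mol
n(NaOH) left over = 7.035 × 10^-3 mol (1:1 ratio)
n(NaOH) consumed by analyte = 0.05412 − 7.035 × 10^-3 = 0.04709 mol
From the 1:2 ratio, n((NH4)2SO4) = 1/2 × 0.04709 = 0.02354 mol
mass of (NH4)2SO4 = 0.02354 × 132.14 = 3.111 g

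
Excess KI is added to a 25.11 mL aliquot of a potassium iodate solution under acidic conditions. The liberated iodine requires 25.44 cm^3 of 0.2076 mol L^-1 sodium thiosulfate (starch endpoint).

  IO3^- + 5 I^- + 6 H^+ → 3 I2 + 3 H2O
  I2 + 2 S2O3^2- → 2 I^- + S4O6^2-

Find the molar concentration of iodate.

n(S2O3^2-) = 0.02544 × 0.2076 = 5.281 × 10^-3 mol
n(I2) = n(S2O3^2-)/2 = 2.641 × 10^-3 mol
From the 1:3 ratio, n(IO3^-) in the aliquot = 1/3 × 2.641 × 10^-3 = 8.802 × 10^-4 mol
[IO3^-] = 8.802 × 10^-4 / 0.02511 = 0.03505 mol/L

0.03505 mol/L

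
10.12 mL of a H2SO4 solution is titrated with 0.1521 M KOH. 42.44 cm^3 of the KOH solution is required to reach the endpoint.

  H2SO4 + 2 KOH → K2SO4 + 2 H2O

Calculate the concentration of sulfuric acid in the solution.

0.3189 M

n(KOH) = 0.04244 L × 0.1521 mol/L = 6.455 × 10^-3 mol
From the 1:2 mole ratio, n(H2SO4) = 1/2 × 6.455 × 10^-3 = 3.228 × 10^-3 mol
[H2SO4] = 3.228 × 10^-3 mol / 0.01012 L = 0.3189 mol/L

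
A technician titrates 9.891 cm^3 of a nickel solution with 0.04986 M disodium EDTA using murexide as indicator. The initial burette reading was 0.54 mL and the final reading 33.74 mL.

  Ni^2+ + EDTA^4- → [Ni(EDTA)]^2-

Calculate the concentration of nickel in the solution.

0.1674 M

n(EDTA) = 0.03320 L × 0.04986 mol/L = 1.655 × 10^-3 mol
n(Ni2+) = 1.655 × 10^-3 mol (1:1 mole ratio)
[Ni2+] = 1.655 × 10^-3 mol / 0.009891 L = 0.1674 mol/L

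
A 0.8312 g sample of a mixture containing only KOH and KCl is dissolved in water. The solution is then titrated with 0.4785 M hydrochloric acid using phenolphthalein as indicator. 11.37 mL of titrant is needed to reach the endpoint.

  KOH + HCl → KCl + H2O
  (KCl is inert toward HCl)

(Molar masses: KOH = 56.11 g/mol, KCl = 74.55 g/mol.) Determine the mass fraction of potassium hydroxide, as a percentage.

n(HCl) = 0.01137 × 0.4785 = 5.441 × 10^-3 mol
Let x = n(KOH), y = n(KCl).
Titrant: 1x = 5.441 × 10^-3;  mass: 56.11x + 74.55y = 0.8312
Solving, x = 5.441 × 10^-3 mol, y = 7.055 × 10^-3 mol
mass of KOH = 5.441 × 10^-3 × 56.11 = 0.3053 g
% KOH = 0.3053 / 0.8312 × 100 = 36.73 %

36.73 %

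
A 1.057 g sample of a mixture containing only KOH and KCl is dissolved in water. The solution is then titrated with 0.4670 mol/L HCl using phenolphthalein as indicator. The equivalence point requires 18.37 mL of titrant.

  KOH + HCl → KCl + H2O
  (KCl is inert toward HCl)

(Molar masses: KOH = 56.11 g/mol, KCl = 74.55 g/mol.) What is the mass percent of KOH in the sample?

n(HCl) = 0.01837 × 0.4670 = 8.579 × 10^-3 mol
Let x = n(KOH), y = n(KCl).
Titrant: 1x = 8.579 × 10^-3;  mass: 56.11x + 74.55y = 1.057
Solving, x = 8.579 × 10^-3 mol, y = 7.722 × 10^-3 mol
mass of KOH = 8.579 × 10^-3 × 56.11 = 0.4814 g
% KOH = 0.4814 / 1.057 × 100 = 45.54 %

45.54 %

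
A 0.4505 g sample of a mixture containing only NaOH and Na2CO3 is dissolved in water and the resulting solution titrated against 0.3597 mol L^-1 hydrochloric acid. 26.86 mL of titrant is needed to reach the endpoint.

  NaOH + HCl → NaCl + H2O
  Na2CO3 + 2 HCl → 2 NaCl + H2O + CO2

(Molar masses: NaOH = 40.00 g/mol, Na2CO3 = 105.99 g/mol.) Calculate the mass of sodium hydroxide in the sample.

n(HCl) = 0.02686 × 0.3597 = 9.662 × 10^-3 mol
Let x = n(NaOH), y = n(Na2CO3).
Titrant: 1x + 2y = 9.662 × 10^-3;  mass: 40.00x + 105.99y = 0.4505
Solving, x = 4.734 × 10^-3 mol, y = 2.464 × 10^-3 mol
mass of NaOH = 4.734 × 10^-3 × 40.00 = 0.1893 g

0.1893 g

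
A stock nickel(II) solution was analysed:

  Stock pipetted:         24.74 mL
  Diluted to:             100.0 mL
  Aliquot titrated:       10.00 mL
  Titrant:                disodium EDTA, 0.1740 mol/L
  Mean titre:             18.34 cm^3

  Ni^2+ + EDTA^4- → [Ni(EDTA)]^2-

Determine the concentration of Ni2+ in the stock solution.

1.290 mol/L

n(EDTA) = 0.01834 × 0.1740 = 3.191 × 10^-3 mol
n(Ni2+) in the aliquot = 3.191 × 10^-3 mol (1:1 ratio)
[Ni2+]_dilute = 3.191 × 10^-3 / 0.01000 = 0.3191 mol/L
Dilution factor = 100.0 / 24.74 = 4.042
[Ni2+]_stock = 0.3191 × 4.042 = 1.290 mol/L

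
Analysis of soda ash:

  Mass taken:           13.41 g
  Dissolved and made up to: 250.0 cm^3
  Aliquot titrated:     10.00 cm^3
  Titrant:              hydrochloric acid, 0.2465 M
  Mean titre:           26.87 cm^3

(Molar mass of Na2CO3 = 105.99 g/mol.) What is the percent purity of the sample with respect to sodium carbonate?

Na2CO3 + 2 HCl → 2 NaCl + H2O + CO2
n(HCl) per titration = 0.02687 × 0.2465 = 6.623 × 10^-3 mol
From the 1:2 ratio, n(Na2CO3) in each aliquot = 1/2 × 6.623 × 10^-3 = 3.312 × 10^-3 mol
n(Na2CO3) in the whole flask = 3.312 × 10^-3 × 250.0/10.00 = 0.08279 mol
mass of Na2CO3 = 0.08279 × 105.99 = 8.775 g
% Na2CO3 = 8.775 / 13.41 × 100 = 65.44 %

65.44 %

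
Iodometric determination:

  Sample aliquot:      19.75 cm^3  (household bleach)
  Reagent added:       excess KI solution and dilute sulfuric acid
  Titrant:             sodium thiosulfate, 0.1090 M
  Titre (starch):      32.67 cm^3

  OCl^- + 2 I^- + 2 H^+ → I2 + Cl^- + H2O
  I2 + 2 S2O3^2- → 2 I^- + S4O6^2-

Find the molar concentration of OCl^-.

0.09015 M

n(S2O3^2-) = 0.03267 × 0.1090 = 3.561 × 10^-3 mol
n(I2) = n(S2O3^2-)/2 = 1.781 × 10^-3 mol
n(OCl^-) in the aliquot = 1.781 × 10^-3 mol (1:1 ratio)
[OCl^-] = 1.781 × 10^-3 / 0.01975 = 0.09015 mol/L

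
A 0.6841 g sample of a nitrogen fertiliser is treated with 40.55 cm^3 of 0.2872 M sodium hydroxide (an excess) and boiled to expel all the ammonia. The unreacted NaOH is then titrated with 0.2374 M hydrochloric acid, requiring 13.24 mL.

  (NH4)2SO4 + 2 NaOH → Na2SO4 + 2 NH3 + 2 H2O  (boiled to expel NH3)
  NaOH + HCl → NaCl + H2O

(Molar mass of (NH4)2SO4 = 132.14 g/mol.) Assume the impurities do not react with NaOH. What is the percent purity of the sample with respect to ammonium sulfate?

82.12 %

n(NaOH) added = 0.04055 × 0.2872 = 0.01165 mol
n(HCl) used in back-titration = 0.01324 × 0.2374 = 3.143 × 10^-3 mol
n(NaOH) left over = 3.143 × 10^-3 mol (1:1 ratio)
n(NaOH) consumed by analyte = 0.01165 − 3.143 × 10^-3 = 8.503 × 10^-3 mol
From the 1:2 ratio, n((NH4)2SO4) = 1/2 × 8.503 × 10^-3 = 4.251 × 10^-3 mol
mass of (NH4)2SO4 = 4.251 × 10^-3 × 132.14 = 0.5618 g
% (NH4)2SO4 = 0.5618 / 0.6841 × 100 = 82.12 %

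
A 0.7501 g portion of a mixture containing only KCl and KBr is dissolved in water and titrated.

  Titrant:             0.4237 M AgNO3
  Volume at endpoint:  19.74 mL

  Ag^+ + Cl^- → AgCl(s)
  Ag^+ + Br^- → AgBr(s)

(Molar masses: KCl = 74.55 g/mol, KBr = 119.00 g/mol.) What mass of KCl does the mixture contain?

n(AgNO3) = 0.01974 × 0.4237 = 8.364 × 10^-3 mol
Let x = n(KCl), y = n(KBr).
Titrant: 1x + 1y = 8.364 × 10^-3;  mass: 74.55x + 119.00y = 0.7501
Solving, x = 5.516 × 10^-3 mol, y = 2.848 × 10^-3 mol
mass of KCl = 5.516 × 10^-3 × 74.55 = 0.4112 g

0.4112 g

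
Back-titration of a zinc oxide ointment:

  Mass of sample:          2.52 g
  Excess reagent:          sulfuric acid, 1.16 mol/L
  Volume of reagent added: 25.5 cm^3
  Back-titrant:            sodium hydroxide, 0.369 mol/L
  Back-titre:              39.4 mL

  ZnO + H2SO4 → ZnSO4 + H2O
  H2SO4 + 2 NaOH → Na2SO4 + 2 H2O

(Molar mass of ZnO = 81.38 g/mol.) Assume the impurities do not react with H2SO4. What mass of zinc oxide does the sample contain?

n(H2SO4) added = 0.0255 × 1.16 = 0.0296 mol
n(NaOH) used in back-titration = 0.0394 × 0.369 = 0.0145 mol
From the 1:2 ratio, n(H2SO4) left over = 1/2 × 0.0145 = 7.27 × 10^-3 mol
n(H2SO4) consumed by analyte = 0.0296 − 7.27 × 10^-3 = 0.0223 mol
n(ZnO) = 0.0223 mol (1:1 ratio)
mass of ZnO = 0.0223 × 81.38 = 1.82 g

1.82 g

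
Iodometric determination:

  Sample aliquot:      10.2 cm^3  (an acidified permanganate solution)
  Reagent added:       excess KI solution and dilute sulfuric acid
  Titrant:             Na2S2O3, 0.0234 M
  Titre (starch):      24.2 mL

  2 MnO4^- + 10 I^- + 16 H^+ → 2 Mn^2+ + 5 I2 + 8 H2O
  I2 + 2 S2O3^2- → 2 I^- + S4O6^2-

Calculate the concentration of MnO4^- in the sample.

0.0111 M

n(S2O3^2-) = 0.0242 × 0.0234 = 5.66 × 10^-4 mol
n(I2) = n(S2O3^2-)/2 = 2.83 × 10^-4 mol
From the 2:5 ratio, n(MnO4^-) in the aliquot = 2/5 × 2.83 × 10^-4 = 1.13 × 10^-4 mol
[MnO4^-] = 1.13 × 10^-4 / 0.0102 = 0.0111 mol/L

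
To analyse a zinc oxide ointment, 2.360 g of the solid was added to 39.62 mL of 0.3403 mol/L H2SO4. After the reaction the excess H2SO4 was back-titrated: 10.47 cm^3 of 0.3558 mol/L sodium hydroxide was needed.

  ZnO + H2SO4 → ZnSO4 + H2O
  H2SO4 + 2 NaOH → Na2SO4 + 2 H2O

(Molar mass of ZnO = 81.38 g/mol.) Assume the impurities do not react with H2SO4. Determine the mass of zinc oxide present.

n(H2SO4) added = 0.03962 × 0.3403 = 0.01348 mol
n(NaOH) used in back-titration = 0.01047 × 0.3558 = 3.725 × 10^-3 mol
From the 1:2 ratio, n(H2SO4) left over = 1/2 × 3.725 × 10^-3 = 1.863 × 10^-3 mol
n(H2SO4) consumed by analyte = 0.01348 − 1.863 × 10^-3 = 0.01162 mol
n(ZnO) = 0.01162 mol (1:1 ratio)
mass of ZnO = 0.01162 × 81.38 = 0.9456 g

0.9456 g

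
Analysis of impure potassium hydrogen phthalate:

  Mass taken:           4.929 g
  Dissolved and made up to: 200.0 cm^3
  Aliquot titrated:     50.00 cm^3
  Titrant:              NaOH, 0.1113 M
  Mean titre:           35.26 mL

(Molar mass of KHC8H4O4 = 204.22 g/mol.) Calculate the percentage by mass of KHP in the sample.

65.04 %

KHC8H4O4 + NaOH → KNaC8H4O4 + H2O
n(NaOH) per titration = 0.03526 × 0.1113 = 3.924 × 10^-3 mol
n(KHC8H4O4) in each aliquot = 3.924 × 10^-3 mol (1:1 ratio)
n(KHC8H4O4) in the whole flask = 3.924 × 10^-3 × 200.0/50.00 = 0.01570 mol
mass of KHC8H4O4 = 0.01570 × 204.22 = 3.206 g
% KHC8H4O4 = 3.206 / 4.929 × 100 = 65.04 %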